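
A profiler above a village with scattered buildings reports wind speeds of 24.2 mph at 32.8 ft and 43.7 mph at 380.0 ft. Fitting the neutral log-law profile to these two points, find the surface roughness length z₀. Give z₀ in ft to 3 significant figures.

z₀ ≈ 1.57 ft

Log law: V(z) ∝ ln(z/z₀). With r = V₁/V₂ = 24.2/43.7 = 0.55378,
r · ln(z₂/z₀) = ln(z₁/z₀) ⇒ ln z₀ = (ln z₁ − r·ln z₂)/(1 − r)
ln z₀ = (3.49043 − 0.55378×5.94017) / 0.44622 = 0.4502
z₀ = exp(0.4502) = 1.569 ft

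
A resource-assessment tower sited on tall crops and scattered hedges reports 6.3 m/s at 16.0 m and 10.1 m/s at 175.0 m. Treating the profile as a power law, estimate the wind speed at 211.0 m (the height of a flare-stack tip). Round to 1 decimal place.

First find α: α = ln(V₂/V₁)/ln(z₂/z₁) = ln(10.1/6.3)/ln(175.0/16.0) = 0.47199/2.39220 = 0.1973
Extrapolate from 175.0 m to 211.0 m: V₃ = 10.1 × (211.0/175.0)^0.1973 = 10.1 × 1.0376 = 10.4798 m/s

10.5 m/s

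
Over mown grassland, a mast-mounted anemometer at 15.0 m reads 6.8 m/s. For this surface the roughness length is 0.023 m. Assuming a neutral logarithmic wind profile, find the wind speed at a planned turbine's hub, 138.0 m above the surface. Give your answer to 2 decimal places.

Log law: V(z) ∝ ln(z/z₀), so V₂/V₁ = ln(z₂/z₀) / ln(z₁/z₀).
ln(138.0/0.023) = 8.6995, ln(15.0/0.023) = 6.4803
V₂ = 6.8 × 8.6995/6.4803 = 6.8 × 1.3425 = 9.1287 m/s

9.13 m/s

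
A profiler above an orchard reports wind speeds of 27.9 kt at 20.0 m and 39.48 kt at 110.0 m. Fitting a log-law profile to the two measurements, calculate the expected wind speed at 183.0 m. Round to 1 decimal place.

Log law: V ∝ ln(z/z₀). From the pair, with r = V₁/V₂ = 0.70669,
ln z₀ = (ln z₁ − r·ln z₂)/(1 − r) = (2.9957 − 0.70669×4.7005)/0.29331 = -1.1116 → z₀ = 0.3290 m
V₃ = V₁ · ln(z₃/z₀)/ln(z₁/z₀) = 27.9 × 6.3210/4.1073 = 42.9376 kt

42.9 kt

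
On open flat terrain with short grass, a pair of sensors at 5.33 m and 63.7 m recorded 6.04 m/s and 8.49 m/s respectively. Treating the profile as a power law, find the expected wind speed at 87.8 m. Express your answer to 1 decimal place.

First find α: α = ln(V₂/V₁)/ln(z₂/z₁) = ln(8.49/6.04)/ln(63.7/5.33) = 0.34048/2.48083 = 0.1372
Extrapolate from 63.7 m to 87.8 m: V₃ = 8.49 × (87.8/63.7)^0.1372 = 8.49 × 1.0450 = 8.8722 m/s

8.9 m/s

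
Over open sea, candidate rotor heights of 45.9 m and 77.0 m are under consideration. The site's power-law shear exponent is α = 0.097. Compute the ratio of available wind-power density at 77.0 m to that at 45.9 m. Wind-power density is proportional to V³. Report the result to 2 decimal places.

Speed ratio: V_B/V_A = (z_B/z_A)^α = (77.0/45.9)^0.097 = (1.6776)^0.097 = 1.05146
Power-density ratio: P_B/P_A = (V_B/V_A)³ = (1.05146)³ = 1.16247

1.16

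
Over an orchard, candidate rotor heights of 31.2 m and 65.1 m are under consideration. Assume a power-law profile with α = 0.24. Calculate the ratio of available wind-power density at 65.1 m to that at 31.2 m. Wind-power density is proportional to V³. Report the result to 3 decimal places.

Speed ratio: V_B/V_A = (z_B/z_A)^α = (65.1/31.2)^0.24 = (2.0865)^0.24 = 1.19306
Power-density ratio: P_B/P_A = (V_B/V_A)³ = (1.19306)³ = 1.69819

1.698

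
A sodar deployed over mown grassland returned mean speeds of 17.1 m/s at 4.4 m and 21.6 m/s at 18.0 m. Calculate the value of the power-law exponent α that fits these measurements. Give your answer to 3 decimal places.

α ≈ 0.166

Power law: V₂/V₁ = (z₂/z₁)^α ⇒ α = ln(V₂/V₁) / ln(z₂/z₁)
α = ln(21.6/17.1) / ln(18.0/4.4) = ln(1.2632) / ln(4.0909)
  = 0.23361 / 1.40877 = 0.16583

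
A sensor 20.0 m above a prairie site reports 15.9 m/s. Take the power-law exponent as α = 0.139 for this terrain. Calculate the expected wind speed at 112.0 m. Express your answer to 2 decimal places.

20.20 m/s

Power-law profile: V₂ = V₁ · (z₂/z₁)^α
V₂ = 15.9 × (112.0/20.0)^0.139 = 15.9 × (5.6000)^0.139
    = 15.9 × 1.2706 = 20.2020 m/s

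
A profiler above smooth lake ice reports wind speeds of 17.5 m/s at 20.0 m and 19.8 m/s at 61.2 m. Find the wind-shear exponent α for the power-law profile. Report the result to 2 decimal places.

Power law: V₂/V₁ = (z₂/z₁)^α ⇒ α = ln(V₂/V₁) / ln(z₂/z₁)
α = ln(19.8/17.5) / ln(61.2/20.0) = ln(1.1314) / ln(3.0600)
  = 0.12348 / 1.11841 = 0.11041

α ≈ 0.11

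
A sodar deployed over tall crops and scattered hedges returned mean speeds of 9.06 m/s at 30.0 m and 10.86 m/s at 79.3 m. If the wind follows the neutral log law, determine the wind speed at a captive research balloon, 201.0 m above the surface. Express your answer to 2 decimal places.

Log law: V ∝ ln(z/z₀). From the pair, with r = V₁/V₂ = 0.83425,
ln z₀ = (ln z₁ − r·ln z₂)/(1 − r) = (3.4012 − 0.83425×4.3732)/0.16575 = -1.4914 → z₀ = 0.2251 m
V₃ = V₁ · ln(z₃/z₀)/ln(z₁/z₀) = 9.06 × 6.7947/4.8926 = 12.5823 m/s

12.58 m/s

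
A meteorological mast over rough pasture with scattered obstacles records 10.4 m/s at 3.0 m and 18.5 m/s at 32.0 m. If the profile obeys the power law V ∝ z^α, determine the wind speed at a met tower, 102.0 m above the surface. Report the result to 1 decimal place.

First find α: α = ln(V₂/V₁)/ln(z₂/z₁) = ln(18.5/10.4)/ln(32.0/3.0) = 0.57596/2.36712 = 0.2433
Extrapolate from 32.0 m to 102.0 m: V₃ = 18.5 × (102.0/32.0)^0.2433 = 18.5 × 1.3259 = 24.5285 m/s

24.5 m/s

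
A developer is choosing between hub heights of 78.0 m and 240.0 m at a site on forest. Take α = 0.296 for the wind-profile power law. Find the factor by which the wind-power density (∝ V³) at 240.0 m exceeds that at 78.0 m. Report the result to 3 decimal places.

Speed ratio: V_B/V_A = (z_B/z_A)^α = (240.0/78.0)^0.296 = (3.0769)^0.296 = 1.39471
Power-density ratio: P_B/P_A = (V_B/V_A)³ = (1.39471)³ = 2.71299

2.713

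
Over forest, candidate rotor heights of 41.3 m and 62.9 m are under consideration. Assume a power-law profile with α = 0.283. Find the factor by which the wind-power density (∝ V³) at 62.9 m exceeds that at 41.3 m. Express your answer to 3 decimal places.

1.429

Speed ratio: V_B/V_A = (z_B/z_A)^α = (62.9/41.3)^0.283 = (1.5230)^0.283 = 1.12643
Power-density ratio: P_B/P_A = (V_B/V_A)³ = (1.12643)³ = 1.42927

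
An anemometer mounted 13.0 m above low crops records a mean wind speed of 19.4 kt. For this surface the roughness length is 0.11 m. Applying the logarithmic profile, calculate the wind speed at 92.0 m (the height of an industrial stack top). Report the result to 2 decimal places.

Log law: V(z) ∝ ln(z/z₀), so V₂/V₁ = ln(z₂/z₀) / ln(z₁/z₀).
ln(92.0/0.11) = 6.7291, ln(13.0/0.11) = 4.7722
V₂ = 19.4 × 6.7291/4.7722 = 19.4 × 1.4100 = 27.3549 kt

27.35 kt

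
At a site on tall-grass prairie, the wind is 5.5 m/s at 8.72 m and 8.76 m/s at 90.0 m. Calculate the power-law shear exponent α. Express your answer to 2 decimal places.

α ≈ 0.20

Power law: V₂/V₁ = (z₂/z₁)^α ⇒ α = ln(V₂/V₁) / ln(z₂/z₁)
α = ln(8.76/5.5) / ln(90.0/8.72) = ln(1.5927) / ln(10.3211)
  = 0.46545 / 2.33419 = 0.19940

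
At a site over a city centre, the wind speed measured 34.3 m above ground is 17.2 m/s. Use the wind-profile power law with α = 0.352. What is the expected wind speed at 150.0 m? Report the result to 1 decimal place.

Power-law profile: V₂ = V₁ · (z₂/z₁)^α
V₂ = 17.2 × (150.0/34.3)^0.352 = 17.2 × (4.3732)^0.352
    = 17.2 × 1.6810 = 28.9127 m/s

28.9 m/s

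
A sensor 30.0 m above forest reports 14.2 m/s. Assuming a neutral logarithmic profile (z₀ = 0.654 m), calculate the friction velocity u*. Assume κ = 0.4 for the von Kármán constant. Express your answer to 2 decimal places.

u* ≈ 1.48 m/s

Log law: V(z) = (u*/κ) · ln(z/z₀) ⇒ u* = κ · V / ln(z/z₀)
u* = 0.4 × 14.2 / ln(30.0/0.654) = 0.4 × 14.2 / 3.8258
   = 5.6800 / 3.8258 = 1.4846 m/s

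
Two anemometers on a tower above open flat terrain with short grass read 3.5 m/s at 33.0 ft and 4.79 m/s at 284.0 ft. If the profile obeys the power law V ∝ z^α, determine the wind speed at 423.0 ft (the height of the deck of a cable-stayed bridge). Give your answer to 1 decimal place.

First find α: α = ln(V₂/V₁)/ln(z₂/z₁) = ln(4.79/3.5)/ln(284.0/33.0) = 0.31377/2.15247 = 0.1458
Extrapolate from 284.0 ft to 423.0 ft: V₃ = 4.79 × (423.0/284.0)^0.1458 = 4.79 × 1.0598 = 5.0764 m/s

5.1 m/s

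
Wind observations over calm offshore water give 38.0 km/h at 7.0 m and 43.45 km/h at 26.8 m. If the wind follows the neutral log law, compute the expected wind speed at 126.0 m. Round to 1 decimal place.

49.7 km/h

Log law: V ∝ ln(z/z₀). From the pair, with r = V₁/V₂ = 0.87457,
ln z₀ = (ln z₁ − r·ln z₂)/(1 − r) = (1.9459 − 0.87457×3.2884)/0.12543 = -7.4146 → z₀ = 0.0006024 m
V₃ = V₁ · ln(z₃/z₀)/ln(z₁/z₀) = 38.0 × 12.2509/9.3605 = 49.7338 km/h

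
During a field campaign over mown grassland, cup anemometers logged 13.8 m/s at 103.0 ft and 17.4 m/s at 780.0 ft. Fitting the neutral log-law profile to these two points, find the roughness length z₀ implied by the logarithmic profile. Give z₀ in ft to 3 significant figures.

z₀ ≈ 0.0439 ft

Log law: V(z) ∝ ln(z/z₀). With r = V₁/V₂ = 13.8/17.4 = 0.79310,
r · ln(z₂/z₀) = ln(z₁/z₀) ⇒ ln z₀ = (ln z₁ − r·ln z₂)/(1 − r)
ln z₀ = (4.63473 − 0.79310×6.65929) / 0.20690 = -3.1261
z₀ = exp(-3.1261) = 0.04389 ft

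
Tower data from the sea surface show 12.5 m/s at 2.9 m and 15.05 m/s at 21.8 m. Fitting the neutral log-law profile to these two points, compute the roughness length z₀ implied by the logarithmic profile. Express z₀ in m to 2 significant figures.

z₀ ≈ 0.00015 m

Log law: V(z) ∝ ln(z/z₀). With r = V₁/V₂ = 12.5/15.05 = 0.83056,
r · ln(z₂/z₀) = ln(z₁/z₀) ⇒ ln z₀ = (ln z₁ − r·ln z₂)/(1 − r)
ln z₀ = (1.06471 − 0.83056×3.08191) / 0.16944 = -8.8235
z₀ = exp(-8.8235) = 0.0001472 m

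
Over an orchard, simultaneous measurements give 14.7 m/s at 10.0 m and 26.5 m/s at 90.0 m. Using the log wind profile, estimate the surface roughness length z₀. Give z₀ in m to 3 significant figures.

z₀ ≈ 0.648 m

Log law: V(z) ∝ ln(z/z₀). With r = V₁/V₂ = 14.7/26.5 = 0.55472,
r · ln(z₂/z₀) = ln(z₁/z₀) ⇒ ln z₀ = (ln z₁ − r·ln z₂)/(1 − r)
ln z₀ = (2.30259 − 0.55472×4.49981) / 0.44528 = -0.4346
z₀ = exp(-0.4346) = 0.6475 m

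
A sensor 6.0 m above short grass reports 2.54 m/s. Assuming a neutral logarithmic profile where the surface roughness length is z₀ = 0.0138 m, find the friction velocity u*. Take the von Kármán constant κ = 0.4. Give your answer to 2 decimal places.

u* ≈ 0.17 m/s

Log law: V(z) = (u*/κ) · ln(z/z₀) ⇒ u* = κ · V / ln(z/z₀)
u* = 0.4 × 2.54 / ln(6.0/0.0138) = 0.4 × 2.54 / 6.0748
   = 1.0160 / 6.0748 = 0.1672 m/s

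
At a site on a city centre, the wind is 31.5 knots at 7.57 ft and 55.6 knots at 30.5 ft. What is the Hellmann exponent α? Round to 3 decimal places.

Power law: V₂/V₁ = (z₂/z₁)^α ⇒ α = ln(V₂/V₁) / ln(z₂/z₁)
α = ln(55.6/31.5) / ln(30.5/7.57) = ln(1.7651) / ln(4.0291)
  = 0.56820 / 1.39353 = 0.40774

α ≈ 0.408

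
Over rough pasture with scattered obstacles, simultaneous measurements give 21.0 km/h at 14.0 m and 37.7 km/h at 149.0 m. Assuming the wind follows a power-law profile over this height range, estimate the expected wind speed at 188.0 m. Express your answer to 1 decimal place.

First find α: α = ln(V₂/V₁)/ln(z₂/z₁) = ln(37.7/21.0)/ln(149.0/14.0) = 0.58514/2.36489 = 0.2474
Extrapolate from 149.0 m to 188.0 m: V₃ = 37.7 × (188.0/149.0)^0.2474 = 37.7 × 1.0592 = 39.9323 km/h

39.9 km/h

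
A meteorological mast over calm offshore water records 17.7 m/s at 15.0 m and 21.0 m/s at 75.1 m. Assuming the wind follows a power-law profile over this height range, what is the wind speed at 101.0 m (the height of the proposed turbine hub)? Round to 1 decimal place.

First find α: α = ln(V₂/V₁)/ln(z₂/z₁) = ln(21.0/17.7)/ln(75.1/15.0) = 0.17096/1.61077 = 0.1061
Extrapolate from 75.1 m to 101.0 m: V₃ = 21.0 × (101.0/75.1)^0.1061 = 21.0 × 1.0319 = 21.6709 m/s

21.7 m/s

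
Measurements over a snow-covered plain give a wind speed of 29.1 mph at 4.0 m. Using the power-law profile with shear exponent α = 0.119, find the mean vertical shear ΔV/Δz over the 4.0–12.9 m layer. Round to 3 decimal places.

Power law: V₂ = V₁ · (z₂/z₁)^α = 29.1 × (3.2250)^0.119 = 33.4509 mph
ΔV/Δz = (33.4509 − 29.1)/(12.9 − 4.0) = 4.3509/8.9000 = 0.48887 mph/m

0.489 mph/m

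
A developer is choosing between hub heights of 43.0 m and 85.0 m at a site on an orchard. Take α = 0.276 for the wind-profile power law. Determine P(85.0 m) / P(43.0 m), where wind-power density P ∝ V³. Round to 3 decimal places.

1.758

Speed ratio: V_B/V_A = (z_B/z_A)^α = (85.0/43.0)^0.276 = (1.9767)^0.276 = 1.20693
Power-density ratio: P_B/P_A = (V_B/V_A)³ = (1.20693)³ = 1.75811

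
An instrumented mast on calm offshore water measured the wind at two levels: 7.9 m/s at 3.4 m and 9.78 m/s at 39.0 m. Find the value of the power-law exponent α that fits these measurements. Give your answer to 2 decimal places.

Power law: V₂/V₁ = (z₂/z₁)^α ⇒ α = ln(V₂/V₁) / ln(z₂/z₁)
α = ln(9.78/7.9) / ln(39.0/3.4) = ln(1.2380) / ln(11.4706)
  = 0.21348 / 2.43979 = 0.08750

α ≈ 0.09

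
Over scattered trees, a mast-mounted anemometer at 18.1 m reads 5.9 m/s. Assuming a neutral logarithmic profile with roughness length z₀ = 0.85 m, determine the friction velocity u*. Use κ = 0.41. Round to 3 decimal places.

u* ≈ 0.791 m/s

Log law: V(z) = (u*/κ) · ln(z/z₀) ⇒ u* = κ · V / ln(z/z₀)
u* = 0.41 × 5.9 / ln(18.1/0.85) = 0.41 × 5.9 / 3.0584
   = 2.4190 / 3.0584 = 0.7909 m/s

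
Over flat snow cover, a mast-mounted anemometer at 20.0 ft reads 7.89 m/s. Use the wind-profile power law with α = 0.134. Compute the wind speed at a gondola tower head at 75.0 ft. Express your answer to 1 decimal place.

Power-law profile: V₂ = V₁ · (z₂/z₁)^α
V₂ = 7.89 × (75.0/20.0)^0.134 = 7.89 × (3.7500)^0.134
    = 7.89 × 1.1938 = 9.4188 m/s

9.4 m/s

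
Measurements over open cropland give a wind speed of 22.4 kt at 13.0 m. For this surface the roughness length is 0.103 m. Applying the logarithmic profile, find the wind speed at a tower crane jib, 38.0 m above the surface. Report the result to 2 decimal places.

27.37 kt

Log law: V(z) ∝ ln(z/z₀), so V₂/V₁ = ln(z₂/z₀) / ln(z₁/z₀).
ln(38.0/0.103) = 5.9106, ln(13.0/0.103) = 4.8380
V₂ = 22.4 × 5.9106/4.8380 = 22.4 × 1.2217 = 27.3663 kt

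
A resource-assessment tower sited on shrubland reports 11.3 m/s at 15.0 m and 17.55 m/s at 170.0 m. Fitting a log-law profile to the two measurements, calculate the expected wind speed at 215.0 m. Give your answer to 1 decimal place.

Log law: V ∝ ln(z/z₀). From the pair, with r = V₁/V₂ = 0.64387,
ln z₀ = (ln z₁ − r·ln z₂)/(1 − r) = (2.7081 − 0.64387×5.1358)/0.35613 = -1.6813 → z₀ = 0.1861 m
V₃ = V₁ · ln(z₃/z₀)/ln(z₁/z₀) = 11.3 × 7.0520/4.3894 = 18.1546 m/s

18.2 m/s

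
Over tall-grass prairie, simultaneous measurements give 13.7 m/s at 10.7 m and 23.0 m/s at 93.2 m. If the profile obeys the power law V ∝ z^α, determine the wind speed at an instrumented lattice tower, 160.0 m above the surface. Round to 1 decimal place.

First find α: α = ln(V₂/V₁)/ln(z₂/z₁) = ln(23.0/13.7)/ln(93.2/10.7) = 0.51810/2.16450 = 0.2394
Extrapolate from 93.2 m to 160.0 m: V₃ = 23.0 × (160.0/93.2)^0.2394 = 23.0 × 1.1381 = 26.1762 m/s

26.2 m/s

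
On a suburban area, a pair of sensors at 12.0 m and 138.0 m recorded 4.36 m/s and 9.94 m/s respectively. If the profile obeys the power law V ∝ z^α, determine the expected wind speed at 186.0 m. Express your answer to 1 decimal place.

First find α: α = ln(V₂/V₁)/ln(z₂/z₁) = ln(9.94/4.36)/ln(138.0/12.0) = 0.82409/2.44235 = 0.3374
Extrapolate from 138.0 m to 186.0 m: V₃ = 9.94 × (186.0/138.0)^0.3374 = 9.94 × 1.1060 = 10.9933 m/s

11.0 m/s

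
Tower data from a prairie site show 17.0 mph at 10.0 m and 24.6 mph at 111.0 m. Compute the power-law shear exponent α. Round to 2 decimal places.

Power law: V₂/V₁ = (z₂/z₁)^α ⇒ α = ln(V₂/V₁) / ln(z₂/z₁)
α = ln(24.6/17.0) / ln(111.0/10.0) = ln(1.4471) / ln(11.1000)
  = 0.36953 / 2.40695 = 0.15353

α ≈ 0.15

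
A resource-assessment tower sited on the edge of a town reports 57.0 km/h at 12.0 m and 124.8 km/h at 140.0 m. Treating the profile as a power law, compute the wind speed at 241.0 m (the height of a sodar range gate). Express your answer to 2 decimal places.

First find α: α = ln(V₂/V₁)/ln(z₂/z₁) = ln(124.8/57.0)/ln(140.0/12.0) = 0.78366/2.45674 = 0.3190
Extrapolate from 140.0 m to 241.0 m: V₃ = 124.8 × (241.0/140.0)^0.3190 = 124.8 × 1.1892 = 148.4088 km/h

148.41 km/h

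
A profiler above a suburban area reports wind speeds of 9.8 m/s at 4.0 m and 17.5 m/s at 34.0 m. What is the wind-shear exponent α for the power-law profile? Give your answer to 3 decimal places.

α ≈ 0.271

Power law: V₂/V₁ = (z₂/z₁)^α ⇒ α = ln(V₂/V₁) / ln(z₂/z₁)
α = ln(17.5/9.8) / ln(34.0/4.0) = ln(1.7857) / ln(8.5000)
  = 0.57982 / 2.14007 = 0.27093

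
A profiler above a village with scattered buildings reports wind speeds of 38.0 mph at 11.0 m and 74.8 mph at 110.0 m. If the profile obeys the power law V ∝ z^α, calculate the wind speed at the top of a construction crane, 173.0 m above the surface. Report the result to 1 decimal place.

85.5 mph

First find α: α = ln(V₂/V₁)/ln(z₂/z₁) = ln(74.8/38.0)/ln(110.0/11.0) = 0.67723/2.30259 = 0.2941
Extrapolate from 110.0 m to 173.0 m: V₃ = 74.8 × (173.0/110.0)^0.2941 = 74.8 × 1.1425 = 85.4557 mph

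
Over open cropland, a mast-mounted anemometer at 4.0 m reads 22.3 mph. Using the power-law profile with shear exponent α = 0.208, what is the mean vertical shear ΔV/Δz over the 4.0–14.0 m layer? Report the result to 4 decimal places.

Power law: V₂ = V₁ · (z₂/z₁)^α = 22.3 × (3.5000)^0.208 = 28.9382 mph
ΔV/Δz = (28.9382 − 22.3)/(14.0 − 4.0) = 6.6382/10.0000 = 0.66382 mph/m

0.6638 mph/m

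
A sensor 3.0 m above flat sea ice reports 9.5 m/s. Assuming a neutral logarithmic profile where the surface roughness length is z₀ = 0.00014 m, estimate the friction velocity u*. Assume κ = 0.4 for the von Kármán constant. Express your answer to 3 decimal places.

Log law: V(z) = (u*/κ) · ln(z/z₀) ⇒ u* = κ · V / ln(z/z₀)
u* = 0.4 × 9.5 / ln(3.0/0.00014) = 0.4 × 9.5 / 9.9725
   = 3.8000 / 9.9725 = 0.3810 m/s

u* ≈ 0.381 m/s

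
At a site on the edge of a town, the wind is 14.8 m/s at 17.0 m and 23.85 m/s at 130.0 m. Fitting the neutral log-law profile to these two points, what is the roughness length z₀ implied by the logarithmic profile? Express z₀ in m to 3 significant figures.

z₀ ≈ 0.610 m

Log law: V(z) ∝ ln(z/z₀). With r = V₁/V₂ = 14.8/23.85 = 0.62055,
r · ln(z₂/z₀) = ln(z₁/z₀) ⇒ ln z₀ = (ln z₁ − r·ln z₂)/(1 − r)
ln z₀ = (2.83321 − 0.62055×4.86753) / 0.37945 = -0.4936
z₀ = exp(-0.4936) = 0.6104 m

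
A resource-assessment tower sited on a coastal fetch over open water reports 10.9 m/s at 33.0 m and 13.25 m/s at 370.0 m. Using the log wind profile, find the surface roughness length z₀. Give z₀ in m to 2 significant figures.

Log law: V(z) ∝ ln(z/z₀). With r = V₁/V₂ = 10.9/13.25 = 0.82264,
r · ln(z₂/z₀) = ln(z₁/z₀) ⇒ ln z₀ = (ln z₁ − r·ln z₂)/(1 − r)
ln z₀ = (3.49651 − 0.82264×5.91350) / 0.17736 = -7.7142
z₀ = exp(-7.7142) = 0.0004464 m

z₀ ≈ 0.00045 m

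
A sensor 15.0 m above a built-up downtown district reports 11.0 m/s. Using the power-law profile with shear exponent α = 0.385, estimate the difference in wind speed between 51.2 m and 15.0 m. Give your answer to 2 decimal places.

Power law: V₂ = V₁ · (z₂/z₁)^α = 11.0 × (3.4133)^0.385 = 17.6468 m/s
ΔV = 17.6468 − 11.0 = 6.6468 m/s

6.65 m/s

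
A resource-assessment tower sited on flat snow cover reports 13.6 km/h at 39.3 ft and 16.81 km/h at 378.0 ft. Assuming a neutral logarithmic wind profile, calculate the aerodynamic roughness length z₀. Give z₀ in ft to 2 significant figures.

z₀ ≈ 0.0027 ft

Log law: V(z) ∝ ln(z/z₀). With r = V₁/V₂ = 13.6/16.81 = 0.80904,
r · ln(z₂/z₀) = ln(z₁/z₀) ⇒ ln z₀ = (ln z₁ − r·ln z₂)/(1 − r)
ln z₀ = (3.67122 − 0.80904×5.93489) / 0.19096 = -5.9194
z₀ = exp(-5.9194) = 0.002687 ft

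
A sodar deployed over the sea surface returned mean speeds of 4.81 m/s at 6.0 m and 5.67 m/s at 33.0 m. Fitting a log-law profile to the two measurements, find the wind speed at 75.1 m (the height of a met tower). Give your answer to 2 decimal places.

Log law: V ∝ ln(z/z₀). From the pair, with r = V₁/V₂ = 0.84832,
ln z₀ = (ln z₁ − r·ln z₂)/(1 − r) = (1.7918 − 0.84832×3.4965)/0.15168 = -7.7429 → z₀ = 0.0004338 m
V₃ = V₁ · ln(z₃/z₀)/ln(z₁/z₀) = 4.81 × 12.0618/9.5347 = 6.0848 m/s

6.08 m/s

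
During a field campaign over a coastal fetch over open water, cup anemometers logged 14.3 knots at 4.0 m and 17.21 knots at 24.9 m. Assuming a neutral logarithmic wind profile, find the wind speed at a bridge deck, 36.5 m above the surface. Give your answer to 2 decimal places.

Log law: V ∝ ln(z/z₀). From the pair, with r = V₁/V₂ = 0.83091,
ln z₀ = (ln z₁ − r·ln z₂)/(1 − r) = (1.3863 − 0.83091×3.2149)/0.16909 = -7.5995 → z₀ = 0.0005007 m
V₃ = V₁ · ln(z₃/z₀)/ln(z₁/z₀) = 14.3 × 11.1968/8.9858 = 17.8186 knots

17.82 knots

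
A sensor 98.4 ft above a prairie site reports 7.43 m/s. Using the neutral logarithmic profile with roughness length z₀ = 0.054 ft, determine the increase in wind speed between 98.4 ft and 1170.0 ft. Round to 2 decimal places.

Log law: V₂ = V₁ · ln(z₂/z₀)/ln(z₁/z₀) = 7.43 × 9.9835/7.5078 = 9.8801 m/s
ΔV = 9.8801 − 7.43 = 2.4501 m/s

2.45 m/s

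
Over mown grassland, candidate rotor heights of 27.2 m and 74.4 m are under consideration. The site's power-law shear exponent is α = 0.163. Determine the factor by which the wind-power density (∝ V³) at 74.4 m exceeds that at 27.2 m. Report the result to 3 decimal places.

1.636

Speed ratio: V_B/V_A = (z_B/z_A)^α = (74.4/27.2)^0.163 = (2.7353)^0.163 = 1.17823
Power-density ratio: P_B/P_A = (V_B/V_A)³ = (1.17823)³ = 1.63567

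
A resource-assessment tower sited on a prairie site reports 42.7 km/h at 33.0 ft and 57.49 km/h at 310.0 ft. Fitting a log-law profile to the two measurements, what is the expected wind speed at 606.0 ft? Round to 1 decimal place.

61.9 km/h

Log law: V ∝ ln(z/z₀). From the pair, with r = V₁/V₂ = 0.74274,
ln z₀ = (ln z₁ − r·ln z₂)/(1 − r) = (3.4965 − 0.74274×5.7366)/0.25726 = -2.9708 → z₀ = 0.05126 ft
V₃ = V₁ · ln(z₃/z₀)/ln(z₁/z₀) = 42.7 × 9.3776/6.4673 = 61.9157 km/h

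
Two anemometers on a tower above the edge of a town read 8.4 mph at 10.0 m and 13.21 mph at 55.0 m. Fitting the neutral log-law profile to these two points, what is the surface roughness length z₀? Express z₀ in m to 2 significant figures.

z₀ ≈ 0.51 m

Log law: V(z) ∝ ln(z/z₀). With r = V₁/V₂ = 8.4/13.21 = 0.63588,
r · ln(z₂/z₀) = ln(z₁/z₀) ⇒ ln z₀ = (ln z₁ − r·ln z₂)/(1 − r)
ln z₀ = (2.30259 − 0.63588×4.00733) / 0.36412 = -0.6745
z₀ = exp(-0.6745) = 0.5094 m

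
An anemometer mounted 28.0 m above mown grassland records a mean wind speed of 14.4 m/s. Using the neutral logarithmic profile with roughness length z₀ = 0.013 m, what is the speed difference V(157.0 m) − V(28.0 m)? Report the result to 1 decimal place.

3.2 m/s

Log law: V₂ = V₁ · ln(z₂/z₀)/ln(z₁/z₀) = 14.4 × 9.3991/7.6750 = 17.6347 m/s
ΔV = 17.6347 − 14.4 = 3.2347 m/s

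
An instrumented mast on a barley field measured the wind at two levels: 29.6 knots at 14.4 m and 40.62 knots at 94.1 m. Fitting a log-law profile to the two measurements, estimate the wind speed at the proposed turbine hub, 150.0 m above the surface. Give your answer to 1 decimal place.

43.4 knots

Log law: V ∝ ln(z/z₀). From the pair, with r = V₁/V₂ = 0.72871,
ln z₀ = (ln z₁ − r·ln z₂)/(1 − r) = (2.6672 − 0.72871×4.5444)/0.27129 = -2.3748 → z₀ = 0.09303 m
V₃ = V₁ · ln(z₃/z₀)/ln(z₁/z₀) = 29.6 × 7.3854/5.0420 = 43.3574 knots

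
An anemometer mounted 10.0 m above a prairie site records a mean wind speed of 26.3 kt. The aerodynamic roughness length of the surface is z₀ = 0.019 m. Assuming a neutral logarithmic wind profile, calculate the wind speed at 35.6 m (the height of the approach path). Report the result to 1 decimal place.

31.6 kt

Log law: V(z) ∝ ln(z/z₀), so V₂/V₁ = ln(z₂/z₀) / ln(z₁/z₀).
ln(35.6/0.019) = 7.5357, ln(10.0/0.019) = 6.2659
V₂ = 26.3 × 7.5357/6.2659 = 26.3 × 1.2026 = 31.6296 kt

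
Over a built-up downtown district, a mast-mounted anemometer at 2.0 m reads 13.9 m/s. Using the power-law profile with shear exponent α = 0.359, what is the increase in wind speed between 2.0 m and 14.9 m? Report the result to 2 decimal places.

14.68 m/s

Power law: V₂ = V₁ · (z₂/z₁)^α = 13.9 × (7.4500)^0.359 = 28.5837 m/s
ΔV = 28.5837 − 13.9 = 14.6837 m/s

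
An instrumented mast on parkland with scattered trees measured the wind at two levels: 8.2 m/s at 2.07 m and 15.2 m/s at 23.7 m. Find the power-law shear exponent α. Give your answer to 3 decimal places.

α ≈ 0.253

Power law: V₂/V₁ = (z₂/z₁)^α ⇒ α = ln(V₂/V₁) / ln(z₂/z₁)
α = ln(15.2/8.2) / ln(23.7/2.07) = ln(1.8537) / ln(11.4493)
  = 0.61716 / 2.43793 = 0.25315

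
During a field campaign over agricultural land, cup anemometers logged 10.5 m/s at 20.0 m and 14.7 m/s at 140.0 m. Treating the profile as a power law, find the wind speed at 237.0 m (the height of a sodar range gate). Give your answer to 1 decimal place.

First find α: α = ln(V₂/V₁)/ln(z₂/z₁) = ln(14.7/10.5)/ln(140.0/20.0) = 0.33647/1.94591 = 0.1729
Extrapolate from 140.0 m to 237.0 m: V₃ = 14.7 × (237.0/140.0)^0.1729 = 14.7 × 1.0953 = 16.1008 m/s

16.1 m/s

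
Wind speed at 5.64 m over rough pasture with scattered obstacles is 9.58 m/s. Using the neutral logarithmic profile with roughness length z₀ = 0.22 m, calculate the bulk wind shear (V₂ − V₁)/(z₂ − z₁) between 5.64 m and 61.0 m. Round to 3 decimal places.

0.127 m/s/m

Log law: V₂ = V₁ · ln(z₂/z₀)/ln(z₁/z₀) = 9.58 × 5.6250/3.2440 = 16.6114 m/s
ΔV/Δz = (16.6114 − 9.58)/(61.0 − 5.64) = 7.0314/55.3600 = 0.12701 m/s/m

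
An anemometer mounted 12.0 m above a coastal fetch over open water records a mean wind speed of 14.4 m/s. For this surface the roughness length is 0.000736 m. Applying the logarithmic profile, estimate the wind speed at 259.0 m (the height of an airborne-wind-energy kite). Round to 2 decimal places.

Log law: V(z) ∝ ln(z/z₀), so V₂/V₁ = ln(z₂/z₀) / ln(z₁/z₀).
ln(259.0/0.000736) = 12.7711, ln(12.0/0.000736) = 9.6992
V₂ = 14.4 × 12.7711/9.6992 = 14.4 × 1.3167 = 18.9608 m/s

18.96 m/s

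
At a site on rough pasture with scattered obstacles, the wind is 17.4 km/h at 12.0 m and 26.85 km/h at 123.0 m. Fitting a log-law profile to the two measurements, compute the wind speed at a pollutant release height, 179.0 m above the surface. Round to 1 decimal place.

Log law: V ∝ ln(z/z₀). From the pair, with r = V₁/V₂ = 0.64804,
ln z₀ = (ln z₁ − r·ln z₂)/(1 − r) = (2.4849 − 0.64804×4.8122)/0.35196 = -1.8002 → z₀ = 0.1653 m
V₃ = V₁ · ln(z₃/z₀)/ln(z₁/z₀) = 17.4 × 6.9876/4.2851 = 28.3735 km/h

28.4 km/h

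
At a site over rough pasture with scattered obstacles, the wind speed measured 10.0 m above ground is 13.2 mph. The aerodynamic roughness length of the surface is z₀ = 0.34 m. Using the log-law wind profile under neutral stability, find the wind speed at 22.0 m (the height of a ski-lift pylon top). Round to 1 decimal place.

Log law: V(z) ∝ ln(z/z₀), so V₂/V₁ = ln(z₂/z₀) / ln(z₁/z₀).
ln(22.0/0.34) = 4.1699, ln(10.0/0.34) = 3.3814
V₂ = 13.2 × 4.1699/3.3814 = 13.2 × 1.2332 = 16.2779 mph

16.3 mph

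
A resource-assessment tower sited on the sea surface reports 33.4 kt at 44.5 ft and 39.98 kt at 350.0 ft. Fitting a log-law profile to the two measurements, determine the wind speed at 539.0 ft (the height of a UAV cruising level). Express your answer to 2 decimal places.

Log law: V ∝ ln(z/z₀). From the pair, with r = V₁/V₂ = 0.83542,
ln z₀ = (ln z₁ − r·ln z₂)/(1 − r) = (3.7955 − 0.83542×5.8579)/0.16458 = -6.6735 → z₀ = 0.001264 ft
V₃ = V₁ · ln(z₃/z₀)/ln(z₁/z₀) = 33.4 × 12.9632/10.4689 = 41.3576 kt

41.36 kt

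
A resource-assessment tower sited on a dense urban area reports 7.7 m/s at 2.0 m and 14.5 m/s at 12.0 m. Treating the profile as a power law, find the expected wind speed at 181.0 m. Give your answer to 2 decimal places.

First find α: α = ln(V₂/V₁)/ln(z₂/z₁) = ln(14.5/7.7)/ln(12.0/2.0) = 0.63293/1.79176 = 0.3532
Extrapolate from 12.0 m to 181.0 m: V₃ = 14.5 × (181.0/12.0)^0.3532 = 14.5 × 2.6079 = 37.8151 m/s

37.82 m/s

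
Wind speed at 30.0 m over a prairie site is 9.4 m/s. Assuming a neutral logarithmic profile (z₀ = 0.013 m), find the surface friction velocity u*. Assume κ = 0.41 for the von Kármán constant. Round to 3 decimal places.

Log law: V(z) = (u*/κ) · ln(z/z₀) ⇒ u* = κ · V / ln(z/z₀)
u* = 0.41 × 9.4 / ln(30.0/0.013) = 0.41 × 9.4 / 7.7440
   = 3.8540 / 7.7440 = 0.4977 m/s

u* ≈ 0.498 m/s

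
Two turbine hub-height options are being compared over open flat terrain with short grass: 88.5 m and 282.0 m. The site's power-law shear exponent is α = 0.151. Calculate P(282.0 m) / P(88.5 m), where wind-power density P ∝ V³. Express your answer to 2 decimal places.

Speed ratio: V_B/V_A = (z_B/z_A)^α = (282.0/88.5)^0.151 = (3.1864)^0.151 = 1.19124
Power-density ratio: P_B/P_A = (V_B/V_A)³ = (1.19124)³ = 1.69043

1.69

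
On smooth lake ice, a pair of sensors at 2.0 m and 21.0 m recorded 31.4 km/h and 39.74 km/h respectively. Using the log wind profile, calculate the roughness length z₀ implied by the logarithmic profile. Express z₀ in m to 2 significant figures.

Log law: V(z) ∝ ln(z/z₀). With r = V₁/V₂ = 31.4/39.74 = 0.79014,
r · ln(z₂/z₀) = ln(z₁/z₀) ⇒ ln z₀ = (ln z₁ − r·ln z₂)/(1 − r)
ln z₀ = (0.69315 − 0.79014×3.04452) / 0.20986 = -8.1598
z₀ = exp(-8.1598) = 0.0002859 m

z₀ ≈ 0.00029 m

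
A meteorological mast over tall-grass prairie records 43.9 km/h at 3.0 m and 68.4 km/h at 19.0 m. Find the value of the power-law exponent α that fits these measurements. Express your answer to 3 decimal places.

α ≈ 0.240

Power law: V₂/V₁ = (z₂/z₁)^α ⇒ α = ln(V₂/V₁) / ln(z₂/z₁)
α = ln(68.4/43.9) / ln(19.0/3.0) = ln(1.5581) / ln(6.3333)
  = 0.44346 / 1.84583 = 0.24025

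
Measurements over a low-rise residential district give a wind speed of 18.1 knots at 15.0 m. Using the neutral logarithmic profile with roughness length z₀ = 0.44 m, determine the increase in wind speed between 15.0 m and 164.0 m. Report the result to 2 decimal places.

12.27 knots

Log law: V₂ = V₁ · ln(z₂/z₀)/ln(z₁/z₀) = 18.1 × 5.9208/3.5290 = 30.3674 knots
ΔV = 30.3674 − 18.1 = 12.2674 knots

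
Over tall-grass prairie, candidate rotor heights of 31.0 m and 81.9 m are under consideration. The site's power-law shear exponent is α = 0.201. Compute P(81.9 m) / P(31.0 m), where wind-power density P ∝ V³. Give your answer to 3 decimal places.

Speed ratio: V_B/V_A = (z_B/z_A)^α = (81.9/31.0)^0.201 = (2.6419)^0.201 = 1.21564
Power-density ratio: P_B/P_A = (V_B/V_A)³ = (1.21564)³ = 1.79647

1.796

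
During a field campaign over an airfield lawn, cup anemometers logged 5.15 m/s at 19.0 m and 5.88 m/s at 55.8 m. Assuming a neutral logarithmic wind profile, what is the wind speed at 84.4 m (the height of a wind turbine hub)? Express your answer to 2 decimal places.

Log law: V ∝ ln(z/z₀). From the pair, with r = V₁/V₂ = 0.87585,
ln z₀ = (ln z₁ − r·ln z₂)/(1 − r) = (2.9444 − 0.87585×4.0218)/0.12415 = -4.6559 → z₀ = 0.009505 m
V₃ = V₁ · ln(z₃/z₀)/ln(z₁/z₀) = 5.15 × 9.0915/7.6004 = 6.1604 m/s

6.16 m/s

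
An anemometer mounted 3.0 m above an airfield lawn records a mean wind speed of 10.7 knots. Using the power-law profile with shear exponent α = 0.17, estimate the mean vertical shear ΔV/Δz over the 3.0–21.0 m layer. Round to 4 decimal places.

0.2331 knots/m

Power law: V₂ = V₁ · (z₂/z₁)^α = 10.7 × (7.0000)^0.17 = 14.8953 knots
ΔV/Δz = (14.8953 − 10.7)/(21.0 − 3.0) = 4.1953/18.0000 = 0.23307 knots/m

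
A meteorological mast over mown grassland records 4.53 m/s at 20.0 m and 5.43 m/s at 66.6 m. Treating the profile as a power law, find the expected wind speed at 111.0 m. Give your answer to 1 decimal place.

5.9 m/s

First find α: α = ln(V₂/V₁)/ln(z₂/z₁) = ln(5.43/4.53)/ln(66.6/20.0) = 0.18122/1.20297 = 0.1506
Extrapolate from 66.6 m to 111.0 m: V₃ = 5.43 × (111.0/66.6)^0.1506 = 5.43 × 1.0800 = 5.8643 m/s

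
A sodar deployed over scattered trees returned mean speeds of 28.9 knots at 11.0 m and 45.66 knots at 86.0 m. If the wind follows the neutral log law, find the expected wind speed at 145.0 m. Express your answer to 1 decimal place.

Log law: V ∝ ln(z/z₀). From the pair, with r = V₁/V₂ = 0.63294,
ln z₀ = (ln z₁ − r·ln z₂)/(1 − r) = (2.3979 − 0.63294×4.4543)/0.36706 = -1.1481 → z₀ = 0.3172 m
V₃ = V₁ · ln(z₃/z₀)/ln(z₁/z₀) = 28.9 × 6.1249/3.5460 = 49.9174 knots

49.9 knots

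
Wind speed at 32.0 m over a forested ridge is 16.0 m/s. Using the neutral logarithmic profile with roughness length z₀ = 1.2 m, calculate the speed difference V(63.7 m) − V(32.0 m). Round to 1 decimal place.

3.4 m/s

Log law: V₂ = V₁ · ln(z₂/z₀)/ln(z₁/z₀) = 16.0 × 3.9719/3.2834 = 19.3548 m/s
ΔV = 19.3548 − 16.0 = 3.3548 m/s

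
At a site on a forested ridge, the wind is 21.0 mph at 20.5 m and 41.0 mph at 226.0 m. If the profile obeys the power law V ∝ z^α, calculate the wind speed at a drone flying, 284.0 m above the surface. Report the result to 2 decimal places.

43.70 mph

First find α: α = ln(V₂/V₁)/ln(z₂/z₁) = ln(41.0/21.0)/ln(226.0/20.5) = 0.66905/2.40011 = 0.2788
Extrapolate from 226.0 m to 284.0 m: V₃ = 41.0 × (284.0/226.0)^0.2788 = 41.0 × 1.0658 = 43.6958 mph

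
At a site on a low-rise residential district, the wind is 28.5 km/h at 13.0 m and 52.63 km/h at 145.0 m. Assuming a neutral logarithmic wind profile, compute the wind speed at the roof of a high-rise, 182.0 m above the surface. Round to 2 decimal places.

Log law: V ∝ ln(z/z₀). From the pair, with r = V₁/V₂ = 0.54152,
ln z₀ = (ln z₁ − r·ln z₂)/(1 − r) = (2.5649 − 0.54152×4.9767)/0.45848 = -0.2836 → z₀ = 0.7531 m
V₃ = V₁ · ln(z₃/z₀)/ln(z₁/z₀) = 28.5 × 5.4876/2.8486 = 54.9039 km/h

54.90 km/h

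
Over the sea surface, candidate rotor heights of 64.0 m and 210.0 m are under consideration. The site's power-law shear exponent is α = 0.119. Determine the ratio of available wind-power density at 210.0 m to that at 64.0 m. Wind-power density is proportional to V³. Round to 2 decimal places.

Speed ratio: V_B/V_A = (z_B/z_A)^α = (210.0/64.0)^0.119 = (3.2812)^0.119 = 1.15188
Power-density ratio: P_B/P_A = (V_B/V_A)³ = (1.15188)³ = 1.52836

1.53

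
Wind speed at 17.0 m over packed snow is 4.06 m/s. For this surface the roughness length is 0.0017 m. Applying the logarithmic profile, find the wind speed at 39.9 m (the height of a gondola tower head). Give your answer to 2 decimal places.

4.44 m/s

Log law: V(z) ∝ ln(z/z₀), so V₂/V₁ = ln(z₂/z₀) / ln(z₁/z₀).
ln(39.9/0.0017) = 10.0635, ln(17.0/0.0017) = 9.2103
V₂ = 4.06 × 10.0635/9.2103 = 4.06 × 1.0926 = 4.4361 m/s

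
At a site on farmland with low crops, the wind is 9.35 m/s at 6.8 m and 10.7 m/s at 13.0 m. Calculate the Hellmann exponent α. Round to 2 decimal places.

Power law: V₂/V₁ = (z₂/z₁)^α ⇒ α = ln(V₂/V₁) / ln(z₂/z₁)
α = ln(10.7/9.35) / ln(13.0/6.8) = ln(1.1444) / ln(1.9118)
  = 0.13487 / 0.64803 = 0.20812

α ≈ 0.21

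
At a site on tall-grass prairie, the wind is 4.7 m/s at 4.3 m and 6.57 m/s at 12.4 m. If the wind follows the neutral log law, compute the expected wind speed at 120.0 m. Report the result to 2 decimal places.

10.58 m/s

Log law: V ∝ ln(z/z₀). From the pair, with r = V₁/V₂ = 0.71537,
ln z₀ = (ln z₁ − r·ln z₂)/(1 − r) = (1.4586 − 0.71537×2.5177)/0.28463 = -1.2032 → z₀ = 0.3002 m
V₃ = V₁ · ln(z₃/z₀)/ln(z₁/z₀) = 4.7 × 5.9907/2.6619 = 10.5777 m/s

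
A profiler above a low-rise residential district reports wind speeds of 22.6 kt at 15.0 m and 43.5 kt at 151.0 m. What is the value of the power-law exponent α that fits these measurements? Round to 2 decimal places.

Power law: V₂/V₁ = (z₂/z₁)^α ⇒ α = ln(V₂/V₁) / ln(z₂/z₁)
α = ln(43.5/22.6) / ln(151.0/15.0) = ln(1.9248) / ln(10.0667)
  = 0.65481 / 2.30923 = 0.28356

α ≈ 0.28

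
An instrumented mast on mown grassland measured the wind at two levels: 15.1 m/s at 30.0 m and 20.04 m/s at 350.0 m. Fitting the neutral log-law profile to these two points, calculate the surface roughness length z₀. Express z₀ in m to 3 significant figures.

Log law: V(z) ∝ ln(z/z₀). With r = V₁/V₂ = 15.1/20.04 = 0.75349,
r · ln(z₂/z₀) = ln(z₁/z₀) ⇒ ln z₀ = (ln z₁ − r·ln z₂)/(1 − r)
ln z₀ = (3.40120 − 0.75349×5.85793) / 0.24651 = -4.1083
z₀ = exp(-4.1083) = 0.01644 m

z₀ ≈ 0.0164 m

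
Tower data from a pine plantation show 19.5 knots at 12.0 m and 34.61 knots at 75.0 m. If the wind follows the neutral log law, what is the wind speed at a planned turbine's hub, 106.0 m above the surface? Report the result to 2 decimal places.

Log law: V ∝ ln(z/z₀). From the pair, with r = V₁/V₂ = 0.56342,
ln z₀ = (ln z₁ − r·ln z₂)/(1 − r) = (2.4849 − 0.56342×4.3175)/0.43658 = 0.1199 → z₀ = 1.127 m
V₃ = V₁ · ln(z₃/z₀)/ln(z₁/z₀) = 19.5 × 4.5435/2.3650 = 37.4624 knots

37.46 knots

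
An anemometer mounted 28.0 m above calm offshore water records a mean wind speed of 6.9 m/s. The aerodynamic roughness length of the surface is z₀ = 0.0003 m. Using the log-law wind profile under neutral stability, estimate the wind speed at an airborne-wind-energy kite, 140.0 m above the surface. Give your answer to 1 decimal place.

7.9 m/s

Log law: V(z) ∝ ln(z/z₀), so V₂/V₁ = ln(z₂/z₀) / ln(z₁/z₀).
ln(140.0/0.0003) = 13.0534, ln(28.0/0.0003) = 11.4439
V₂ = 6.9 × 13.0534/11.4439 = 6.9 × 1.1406 = 7.8704 m/s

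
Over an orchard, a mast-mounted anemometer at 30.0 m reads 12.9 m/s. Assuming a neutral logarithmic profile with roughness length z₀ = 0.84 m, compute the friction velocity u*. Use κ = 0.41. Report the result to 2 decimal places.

u* ≈ 1.48 m/s

Log law: V(z) = (u*/κ) · ln(z/z₀) ⇒ u* = κ · V / ln(z/z₀)
u* = 0.41 × 12.9 / ln(30.0/0.84) = 0.41 × 12.9 / 3.5756
   = 5.2890 / 3.5756 = 1.4792 m/s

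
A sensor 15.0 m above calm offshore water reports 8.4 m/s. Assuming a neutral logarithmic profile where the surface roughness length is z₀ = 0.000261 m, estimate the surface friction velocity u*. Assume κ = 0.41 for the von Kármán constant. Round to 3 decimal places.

Log law: V(z) = (u*/κ) · ln(z/z₀) ⇒ u* = κ · V / ln(z/z₀)
u* = 0.41 × 8.4 / ln(15.0/0.000261) = 0.41 × 8.4 / 10.9590
   = 3.4440 / 10.9590 = 0.3143 m/s

u* ≈ 0.314 m/s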